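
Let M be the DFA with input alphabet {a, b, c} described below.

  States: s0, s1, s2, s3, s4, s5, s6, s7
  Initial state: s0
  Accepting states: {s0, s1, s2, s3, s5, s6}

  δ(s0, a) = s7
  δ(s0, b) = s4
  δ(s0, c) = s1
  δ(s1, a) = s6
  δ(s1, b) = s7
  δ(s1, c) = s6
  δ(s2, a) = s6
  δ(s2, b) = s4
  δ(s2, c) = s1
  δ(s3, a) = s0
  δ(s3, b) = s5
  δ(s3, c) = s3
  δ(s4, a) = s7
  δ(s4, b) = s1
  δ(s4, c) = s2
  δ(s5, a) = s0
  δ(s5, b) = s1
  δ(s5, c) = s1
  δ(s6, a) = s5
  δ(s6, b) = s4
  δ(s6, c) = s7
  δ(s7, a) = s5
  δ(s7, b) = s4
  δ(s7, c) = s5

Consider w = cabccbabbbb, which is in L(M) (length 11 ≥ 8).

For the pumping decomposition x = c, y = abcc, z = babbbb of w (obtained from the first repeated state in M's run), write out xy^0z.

xy⁰z = xz = c·babbbb = cbabbbb.
Reading y = abcc takes M from s1 back to s1, so after x the machine is still in s1, and z then leads to the accepting state s1. Hence cbabbbb ∈ L(M).

cbabbbb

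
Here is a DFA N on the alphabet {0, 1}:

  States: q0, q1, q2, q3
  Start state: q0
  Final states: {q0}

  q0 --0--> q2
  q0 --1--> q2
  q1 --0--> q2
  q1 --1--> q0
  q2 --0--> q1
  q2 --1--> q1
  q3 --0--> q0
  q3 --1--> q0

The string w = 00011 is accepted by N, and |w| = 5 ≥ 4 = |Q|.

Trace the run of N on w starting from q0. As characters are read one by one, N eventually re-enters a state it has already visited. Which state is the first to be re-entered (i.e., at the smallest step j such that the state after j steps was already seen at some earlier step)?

q2

Run of N on w = 0 0 0 1 1:
  step 0: q0  (start)
  step 1: q2  (read 0: q0→q2)
  step 2: q1  (read 0: q2→q1)
  step 3: q2  (read 0: q1→q2)   ← first repeat (q2 seen earlier)
  step 4: q1  (read 1: q2→q1)
  step 5: q0  (read 1: q1→q0)

The earliest repeat is at step j = 3: N is in q2, which it already visited at step i = 1.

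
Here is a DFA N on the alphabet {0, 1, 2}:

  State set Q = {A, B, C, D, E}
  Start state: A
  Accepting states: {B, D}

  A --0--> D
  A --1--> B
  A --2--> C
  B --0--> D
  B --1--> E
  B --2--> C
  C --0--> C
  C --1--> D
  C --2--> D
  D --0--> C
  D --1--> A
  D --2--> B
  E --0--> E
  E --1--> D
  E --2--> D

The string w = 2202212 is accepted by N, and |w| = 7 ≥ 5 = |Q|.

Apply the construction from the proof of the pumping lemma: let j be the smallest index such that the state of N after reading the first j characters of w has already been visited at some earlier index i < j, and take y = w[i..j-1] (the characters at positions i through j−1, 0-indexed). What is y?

State sequence: A -2-> C -2-> D -0-> C -2-> D -2-> B -1-> E -2-> D
First repeat at step 3: C was already visited.

So i = 1, j = 3, giving x = w[0:1] = 2, y = w[1:3] = 20, z = w[3:7] = 2212.
Check: |xy| = 3 ≤ 5 and |y| = 2 ≥ 1. Reading y takes N from C back to C, so every xyⁱz is accepted.
The DFA has 5 states, so the proof of the pumping lemma guarantees a repeated state among the first 5+1 visited; the segment between the two visits is the pumpable y.

20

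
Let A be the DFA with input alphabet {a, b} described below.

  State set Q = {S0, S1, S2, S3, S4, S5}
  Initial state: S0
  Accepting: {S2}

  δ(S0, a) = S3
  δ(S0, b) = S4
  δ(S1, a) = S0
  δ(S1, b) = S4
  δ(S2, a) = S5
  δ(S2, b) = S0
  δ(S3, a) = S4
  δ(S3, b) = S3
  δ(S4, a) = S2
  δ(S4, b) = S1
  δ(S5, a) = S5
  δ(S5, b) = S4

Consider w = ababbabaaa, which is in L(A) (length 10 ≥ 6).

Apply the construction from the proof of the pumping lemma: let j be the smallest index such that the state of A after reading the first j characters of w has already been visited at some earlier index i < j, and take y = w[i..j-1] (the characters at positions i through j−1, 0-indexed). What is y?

State sequence: S0 -a-> S3 -b-> S3 -a-> S4 -b-> S1 -b-> S4 -a-> S2 -b-> S0 -a-> S3 -a-> S4 -a-> S2
First repeat at step 2: S3 was already visited.

So i = 1, j = 2, giving x = w[0:1] = a, y = w[1:2] = b, z = w[2:10] = abbabaaa.
Check: |xy| = 2 ≤ 6 and |y| = 1 ≥ 1. Reading y takes A from S3 back to S3, so every xyⁱz is accepted.

b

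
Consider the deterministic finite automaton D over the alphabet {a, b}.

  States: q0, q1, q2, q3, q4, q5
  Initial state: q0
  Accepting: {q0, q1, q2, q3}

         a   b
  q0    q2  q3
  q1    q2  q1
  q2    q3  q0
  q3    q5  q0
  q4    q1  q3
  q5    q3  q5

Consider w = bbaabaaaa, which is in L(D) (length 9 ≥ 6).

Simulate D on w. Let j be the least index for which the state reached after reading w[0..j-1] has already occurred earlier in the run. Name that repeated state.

q0

Run of D on w = b b a a b a a a a:
  step 0: q0  (start)
  step 1: q3  (read b: q0→q3)
  step 2: q0  (read b: q3→q0)   ← first repeat (q0 seen earlier)
  step 3: q2  (read a: q0→q2)
  step 4: q3  (read a: q2→q3)
  step 5: q0  (read b: q3→q0)
  step 6: q2  (read a: q0→q2)
  step 7: q3  (read a: q2→q3)
  step 8: q5  (read a: q3→q5)
  step 9: q3  (read a: q5→q3)

The earliest repeat is at step j = 2: D is in q0, which it already visited at step i = 0.
Pumping length from the standard proof: p = 6 (the number of states). The repeated state found above gives |xy| = j ≤ 6 and |y| = j − i ≥ 1.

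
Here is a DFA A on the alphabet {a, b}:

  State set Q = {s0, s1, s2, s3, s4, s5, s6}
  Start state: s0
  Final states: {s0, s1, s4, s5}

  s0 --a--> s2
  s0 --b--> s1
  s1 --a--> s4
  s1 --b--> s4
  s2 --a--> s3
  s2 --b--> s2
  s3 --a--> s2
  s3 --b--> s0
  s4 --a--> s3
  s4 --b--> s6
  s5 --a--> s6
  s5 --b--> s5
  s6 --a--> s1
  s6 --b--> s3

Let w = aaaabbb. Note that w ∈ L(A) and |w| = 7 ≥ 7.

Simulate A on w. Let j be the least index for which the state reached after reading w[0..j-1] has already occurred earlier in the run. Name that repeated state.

s2

State sequence: s0 -a-> s2 -a-> s3 -a-> s2 -a-> s3 -b-> s0 -b-> s1 -b-> s4
First repeat at step 3: s2 was already visited.

The earliest repeat is at step j = 3: A is in s2, which it already visited at step i = 1.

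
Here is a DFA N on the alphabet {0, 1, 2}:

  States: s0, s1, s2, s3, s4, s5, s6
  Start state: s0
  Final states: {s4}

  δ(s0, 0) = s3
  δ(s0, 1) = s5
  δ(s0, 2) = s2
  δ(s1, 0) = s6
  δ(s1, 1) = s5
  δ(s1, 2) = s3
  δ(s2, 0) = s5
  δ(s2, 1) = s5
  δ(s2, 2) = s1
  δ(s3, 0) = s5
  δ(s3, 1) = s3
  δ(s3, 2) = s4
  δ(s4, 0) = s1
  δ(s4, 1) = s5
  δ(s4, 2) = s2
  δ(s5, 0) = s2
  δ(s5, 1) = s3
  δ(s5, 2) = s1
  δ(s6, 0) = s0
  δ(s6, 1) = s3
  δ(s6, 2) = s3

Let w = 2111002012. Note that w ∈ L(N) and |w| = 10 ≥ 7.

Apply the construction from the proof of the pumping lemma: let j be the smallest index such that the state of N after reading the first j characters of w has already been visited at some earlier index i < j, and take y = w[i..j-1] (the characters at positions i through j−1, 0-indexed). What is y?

State sequence: s0 -2-> s2 -1-> s5 -1-> s3 -1-> s3 -0-> s5 -0-> s2 -2-> s1 -0-> s6 -1-> s3 -2-> s4
First repeat at step 4: s3 was already visited.

So i = 3, j = 4, giving x = w[0:3] = 211, y = w[3:4] = 1, z = w[4:10] = 002012.
Check: |xy| = 4 ≤ 7 and |y| = 1 ≥ 1. Reading y takes N from s3 back to s3, so every xyⁱz is accepted.
Pumping length from the standard proof: p = 7 (the number of states). The repeated state found above gives |xy| = j ≤ 7 and |y| = j − i ≥ 1.

1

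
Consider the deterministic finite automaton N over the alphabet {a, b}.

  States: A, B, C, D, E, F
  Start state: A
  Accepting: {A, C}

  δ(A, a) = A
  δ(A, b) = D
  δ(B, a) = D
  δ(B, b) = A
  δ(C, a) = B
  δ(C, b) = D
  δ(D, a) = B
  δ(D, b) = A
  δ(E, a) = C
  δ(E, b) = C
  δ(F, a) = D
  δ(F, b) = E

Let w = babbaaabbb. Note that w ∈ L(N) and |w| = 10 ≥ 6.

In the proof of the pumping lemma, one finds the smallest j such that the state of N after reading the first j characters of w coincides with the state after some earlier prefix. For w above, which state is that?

A

Run of N on w = b a b b a a a b b b:
  step 0: A  (start)
  step 1: D  (read b: A→D)
  step 2: B  (read a: D→B)
  step 3: A  (read b: B→A)   ← first repeat (A seen earlier)
  step 4: D  (read b: A→D)
  step 5: B  (read a: D→B)
  step 6: D  (read a: B→D)
  step 7: B  (read a: D→B)
  step 8: A  (read b: B→A)
  step 9: D  (read b: A→D)
  step 10: A  (read b: D→A)

The earliest repeat is at step j = 3: N is in A, which it already visited at step i = 0.
Since N has 6 states, any run of length ≥ 6 visits 6+1 states, so by pigeonhole some state repeats within the first 6 steps — that repeat gives the pumpable loop.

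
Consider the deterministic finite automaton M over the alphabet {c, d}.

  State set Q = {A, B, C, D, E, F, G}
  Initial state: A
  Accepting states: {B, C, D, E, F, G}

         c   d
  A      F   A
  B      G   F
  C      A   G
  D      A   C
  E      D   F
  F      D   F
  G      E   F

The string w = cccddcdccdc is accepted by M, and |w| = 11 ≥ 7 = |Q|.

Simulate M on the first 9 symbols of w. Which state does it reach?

State sequence: A -c-> F -c-> D -c-> A -d-> A -d-> A -c-> F -d-> F -c-> D -c-> A

After reading 9 characters, M is in state A.
(This kind of state-tracing is the core of the pumping-lemma construction: with 7 states, pigeonhole forces a repeat within the first 7 steps.)

A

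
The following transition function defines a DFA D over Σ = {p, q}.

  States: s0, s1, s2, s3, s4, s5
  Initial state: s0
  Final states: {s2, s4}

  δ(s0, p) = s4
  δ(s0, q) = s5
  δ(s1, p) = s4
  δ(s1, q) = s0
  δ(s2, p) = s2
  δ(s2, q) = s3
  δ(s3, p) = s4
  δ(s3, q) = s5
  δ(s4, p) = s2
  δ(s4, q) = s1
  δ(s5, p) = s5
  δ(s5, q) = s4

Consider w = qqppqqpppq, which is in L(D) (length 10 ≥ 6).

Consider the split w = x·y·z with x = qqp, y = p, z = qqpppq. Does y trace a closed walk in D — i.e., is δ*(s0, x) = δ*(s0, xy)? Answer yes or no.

State sequence: s0 -q-> s5 -q-> s4 -p-> s2 -p-> s2

After x (step 3): s2. After xy (step 4): s2.
They match, so y = p drives D around a cycle from s2 back to itself; pumping y any number of times keeps D in s2 before reading z, and xyⁱz ∈ L(D) for every i ≥ 0.

yes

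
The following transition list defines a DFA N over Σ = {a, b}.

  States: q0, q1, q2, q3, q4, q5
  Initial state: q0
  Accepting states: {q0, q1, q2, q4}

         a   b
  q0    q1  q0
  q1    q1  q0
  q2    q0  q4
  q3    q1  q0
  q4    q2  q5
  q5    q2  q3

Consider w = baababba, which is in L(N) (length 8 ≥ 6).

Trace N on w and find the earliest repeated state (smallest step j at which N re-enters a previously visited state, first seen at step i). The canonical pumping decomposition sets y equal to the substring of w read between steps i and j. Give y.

b

State sequence: q0 -b-> q0 -a-> q1 -a-> q1 -b-> q0 -a-> q1 -b-> q0 -b-> q0 -a-> q1
First repeat at step 1: q0 was already visited.

So i = 0, j = 1, giving x = w[0:0] = ε, y = w[0:1] = b, z = w[1:8] = aababba.
Check: |xy| = 1 ≤ 6 and |y| = 1 ≥ 1. Reading y takes N from q0 back to q0, so every xyⁱz is accepted.
With |Q| = 6, pigeonhole forces a state repeat no later than step 6; the substring read between the first and second visits to that state can be pumped.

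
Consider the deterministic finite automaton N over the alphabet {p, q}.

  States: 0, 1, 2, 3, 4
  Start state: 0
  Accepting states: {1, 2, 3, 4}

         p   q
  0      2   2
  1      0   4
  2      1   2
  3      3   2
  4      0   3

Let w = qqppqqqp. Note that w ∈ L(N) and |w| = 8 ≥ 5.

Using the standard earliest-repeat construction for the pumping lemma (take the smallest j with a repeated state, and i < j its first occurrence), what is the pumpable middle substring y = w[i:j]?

Run of N on w = q q p p q q q p:
  step 0: 0  (start)
  step 1: 2  (read q: 0→2)
  step 2: 2  (read q: 2→2)   ← first repeat (2 seen earlier)
  step 3: 1  (read p: 2→1)
  step 4: 0  (read p: 1→0)
  step 5: 2  (read q: 0→2)
  step 6: 2  (read q: 2→2)
  step 7: 2  (read q: 2→2)
  step 8: 1  (read p: 2→1)

So i = 1, j = 2, giving x = w[0:1] = q, y = w[1:2] = q, z = w[2:8] = ppqqqp.
Check: |xy| = 2 ≤ 5 and |y| = 1 ≥ 1. Reading y takes N from 2 back to 2, so every xyⁱz is accepted.
Pumping length from the standard proof: p = 5 (the number of states). The repeated state found above gives |xy| = j ≤ 5 and |y| = j − i ≥ 1.

q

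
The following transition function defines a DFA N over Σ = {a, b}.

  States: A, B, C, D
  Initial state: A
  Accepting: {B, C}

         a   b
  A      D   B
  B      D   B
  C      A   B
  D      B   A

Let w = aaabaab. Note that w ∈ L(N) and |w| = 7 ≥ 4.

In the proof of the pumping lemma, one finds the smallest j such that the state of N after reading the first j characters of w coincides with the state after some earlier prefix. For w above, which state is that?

D

Run of N on w = a a a b a a b:
  step 0: A  (start)
  step 1: D  (read a: A→D)
  step 2: B  (read a: D→B)
  step 3: D  (read a: B→D)   ← first repeat (D seen earlier)
  step 4: A  (read b: D→A)
  step 5: D  (read a: A→D)
  step 6: B  (read a: D→B)
  step 7: B  (read b: B→B)

The earliest repeat is at step j = 3: N is in D, which it already visited at step i = 1.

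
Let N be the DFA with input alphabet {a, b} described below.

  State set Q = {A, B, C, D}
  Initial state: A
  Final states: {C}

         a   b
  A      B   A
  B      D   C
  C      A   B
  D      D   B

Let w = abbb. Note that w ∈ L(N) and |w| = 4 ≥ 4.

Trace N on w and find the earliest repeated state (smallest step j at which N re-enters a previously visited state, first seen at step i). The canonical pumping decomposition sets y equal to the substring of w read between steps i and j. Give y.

bb

State sequence: A -a-> B -b-> C -b-> B -b-> C
First repeat at step 3: B was already visited.

So i = 1, j = 3, giving x = w[0:1] = a, y = w[1:3] = bb, z = w[3:4] = b.
Check: |xy| = 3 ≤ 4 and |y| = 2 ≥ 1. Reading y takes N from B back to B, so every xyⁱz is accepted.
With |Q| = 4, pigeonhole forces a state repeat no later than step 4; the substring read between the first and second visits to that state can be pumped.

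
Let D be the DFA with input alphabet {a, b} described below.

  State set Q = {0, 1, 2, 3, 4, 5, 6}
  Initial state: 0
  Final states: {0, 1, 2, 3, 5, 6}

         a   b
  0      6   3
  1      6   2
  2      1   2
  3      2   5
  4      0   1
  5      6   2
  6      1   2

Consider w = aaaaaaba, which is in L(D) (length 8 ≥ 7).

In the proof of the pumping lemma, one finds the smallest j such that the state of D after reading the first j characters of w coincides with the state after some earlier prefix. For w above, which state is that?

State sequence: 0 -a-> 6 -a-> 1 -a-> 6 -a-> 1 -a-> 6 -a-> 1 -b-> 2 -a-> 1
First repeat at step 3: 6 was already visited.

The earliest repeat is at step j = 3: D is in 6, which it already visited at step i = 1.
Since D has 7 states, any run of length ≥ 7 visits 7+1 states, so by pigeonhole some state repeats within the first 7 steps — that repeat gives the pumpable loop.

6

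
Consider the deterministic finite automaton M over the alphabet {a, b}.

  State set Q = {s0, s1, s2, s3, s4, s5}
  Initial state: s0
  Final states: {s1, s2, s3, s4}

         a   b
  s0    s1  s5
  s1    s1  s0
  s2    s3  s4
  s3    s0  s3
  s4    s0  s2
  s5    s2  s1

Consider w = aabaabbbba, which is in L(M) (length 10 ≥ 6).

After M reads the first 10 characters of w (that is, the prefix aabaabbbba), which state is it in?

Run of M on the first 10 characters of w = a a b a a b b b b a:
  step 0: s0  (start)
  step 1: s1  (read a: s0→s1)
  step 2: s1  (read a: s1→s1)
  step 3: s0  (read b: s1→s0)
  step 4: s1  (read a: s0→s1)
  step 5: s1  (read a: s1→s1)
  step 6: s0  (read b: s1→s0)
  step 7: s5  (read b: s0→s5)
  step 8: s1  (read b: s5→s1)
  step 9: s0  (read b: s1→s0)
  step 10: s1  (read a: s0→s1)

After reading 10 characters, M is in state s1.

s1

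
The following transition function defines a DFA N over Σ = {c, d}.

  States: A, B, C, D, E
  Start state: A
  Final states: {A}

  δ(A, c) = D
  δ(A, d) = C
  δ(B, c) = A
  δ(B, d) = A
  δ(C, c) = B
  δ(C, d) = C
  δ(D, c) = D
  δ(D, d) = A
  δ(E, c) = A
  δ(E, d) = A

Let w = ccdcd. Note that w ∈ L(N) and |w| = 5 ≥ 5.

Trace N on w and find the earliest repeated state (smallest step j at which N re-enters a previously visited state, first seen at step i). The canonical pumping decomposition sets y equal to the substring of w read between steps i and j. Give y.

Run of N on w = c c d c d:
  step 0: A  (start)
  step 1: D  (read c: A→D)
  step 2: D  (read c: D→D)   ← first repeat (D seen earlier)
  step 3: A  (read d: D→A)
  step 4: D  (read c: A→D)
  step 5: A  (read d: D→A)

So i = 1, j = 2, giving x = w[0:1] = c, y = w[1:2] = c, z = w[2:5] = dcd.
Check: |xy| = 2 ≤ 5 and |y| = 1 ≥ 1. Reading y takes N from D back to D, so every xyⁱz is accepted.

c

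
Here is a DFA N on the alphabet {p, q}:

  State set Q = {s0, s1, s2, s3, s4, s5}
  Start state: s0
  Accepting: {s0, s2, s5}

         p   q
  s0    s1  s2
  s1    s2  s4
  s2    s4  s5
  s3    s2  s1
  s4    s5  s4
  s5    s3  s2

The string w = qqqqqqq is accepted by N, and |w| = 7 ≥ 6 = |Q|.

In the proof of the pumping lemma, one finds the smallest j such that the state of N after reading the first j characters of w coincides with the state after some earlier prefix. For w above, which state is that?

s2

Run of N on w = q q q q q q q:
  step 0: s0  (start)
  step 1: s2  (read q: s0→s2)
  step 2: s5  (read q: s2→s5)
  step 3: s2  (read q: s5→s2)   ← first repeat (s2 seen earlier)
  step 4: s5  (read q: s2→s5)
  step 5: s2  (read q: s5→s2)
  step 6: s5  (read q: s2→s5)
  step 7: s2  (read q: s5→s2)

The earliest repeat is at step j = 3: N is in s2, which it already visited at step i = 1.
Pumping length from the standard proof: p = 6 (the number of states). The repeated state found above gives |xy| = j ≤ 6 and |y| = j − i ≥ 1.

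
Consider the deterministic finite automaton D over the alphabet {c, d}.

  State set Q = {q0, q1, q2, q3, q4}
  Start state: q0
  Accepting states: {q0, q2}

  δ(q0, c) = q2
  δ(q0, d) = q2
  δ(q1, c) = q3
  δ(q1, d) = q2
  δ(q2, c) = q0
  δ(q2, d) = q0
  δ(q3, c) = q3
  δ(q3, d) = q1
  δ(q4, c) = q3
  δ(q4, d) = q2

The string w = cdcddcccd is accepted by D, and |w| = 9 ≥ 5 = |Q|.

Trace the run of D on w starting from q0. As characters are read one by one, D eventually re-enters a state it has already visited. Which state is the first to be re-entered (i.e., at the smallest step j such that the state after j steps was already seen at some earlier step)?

State sequence: q0 -c-> q2 -d-> q0 -c-> q2 -d-> q0 -d-> q2 -c-> q0 -c-> q2 -c-> q0 -d-> q2
First repeat at step 2: q0 was already visited.

The earliest repeat is at step j = 2: D is in q0, which it already visited at step i = 0.
Pumping length from the standard proof: p = 5 (the number of states). The repeated state found above gives |xy| = j ≤ 5 and |y| = j − i ≥ 1.

q0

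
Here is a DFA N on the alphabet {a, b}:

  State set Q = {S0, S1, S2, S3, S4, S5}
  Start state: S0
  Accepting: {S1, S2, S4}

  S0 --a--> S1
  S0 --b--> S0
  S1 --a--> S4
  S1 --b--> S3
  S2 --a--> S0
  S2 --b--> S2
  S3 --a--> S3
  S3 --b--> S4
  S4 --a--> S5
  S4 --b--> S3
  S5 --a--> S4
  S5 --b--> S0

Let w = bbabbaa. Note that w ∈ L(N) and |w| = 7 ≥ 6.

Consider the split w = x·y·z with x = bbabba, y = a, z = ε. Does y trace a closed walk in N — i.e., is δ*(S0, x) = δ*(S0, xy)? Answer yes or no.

Run of N on the first 7 characters of w = b b a b b a a:
  step 0: S0  (start)
  step 1: S0  (read b: S0→S0)
  step 2: S0  (read b: S0→S0)
  step 3: S1  (read a: S0→S1)
  step 4: S3  (read b: S1→S3)
  step 5: S4  (read b: S3→S4)
  step 6: S5  (read a: S4→S5)
  step 7: S4  (read a: S5→S4)

After x (step 6): S5. After xy (step 7): S4.
They differ (S5 ≠ S4), so y is not a cycle from the state after x; this split is not the one the pumping-lemma construction produces, and pumping y need not keep the string in L(N).

no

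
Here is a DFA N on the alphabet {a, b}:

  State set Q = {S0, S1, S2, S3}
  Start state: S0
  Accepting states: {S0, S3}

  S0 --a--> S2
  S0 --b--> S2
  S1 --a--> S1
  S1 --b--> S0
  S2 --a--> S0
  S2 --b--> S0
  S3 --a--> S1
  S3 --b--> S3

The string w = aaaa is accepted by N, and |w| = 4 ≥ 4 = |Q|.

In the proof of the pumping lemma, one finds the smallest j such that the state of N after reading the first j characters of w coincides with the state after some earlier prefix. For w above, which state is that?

S0

Run of N on w = a a a a:
  step 0: S0  (start)
  step 1: S2  (read a: S0→S2)
  step 2: S0  (read a: S2→S0)   ← first repeat (S0 seen earlier)
  step 3: S2  (read a: S0→S2)
  step 4: S0  (read a: S2→S0)

The earliest repeat is at step j = 2: N is in S0, which it already visited at step i = 0.
The DFA has 4 states, so the proof of the pumping lemma guarantees a repeated state among the first 4+1 visited; the segment between the two visits is the pumpable y.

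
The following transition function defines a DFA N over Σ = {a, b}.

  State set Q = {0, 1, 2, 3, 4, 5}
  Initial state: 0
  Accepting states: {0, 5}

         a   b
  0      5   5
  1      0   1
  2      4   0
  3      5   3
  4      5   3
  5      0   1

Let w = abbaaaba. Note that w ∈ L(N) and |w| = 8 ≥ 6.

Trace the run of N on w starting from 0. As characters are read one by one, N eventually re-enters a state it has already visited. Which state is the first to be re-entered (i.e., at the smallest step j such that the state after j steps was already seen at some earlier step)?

1

State sequence: 0 -a-> 5 -b-> 1 -b-> 1 -a-> 0 -a-> 5 -a-> 0 -b-> 5 -a-> 0
First repeat at step 3: 1 was already visited.

The earliest repeat is at step j = 3: N is in 1, which it already visited at step i = 2.
With |Q| = 6, pigeonhole forces a state repeat no later than step 6; the substring read between the first and second visits to that state can be pumped.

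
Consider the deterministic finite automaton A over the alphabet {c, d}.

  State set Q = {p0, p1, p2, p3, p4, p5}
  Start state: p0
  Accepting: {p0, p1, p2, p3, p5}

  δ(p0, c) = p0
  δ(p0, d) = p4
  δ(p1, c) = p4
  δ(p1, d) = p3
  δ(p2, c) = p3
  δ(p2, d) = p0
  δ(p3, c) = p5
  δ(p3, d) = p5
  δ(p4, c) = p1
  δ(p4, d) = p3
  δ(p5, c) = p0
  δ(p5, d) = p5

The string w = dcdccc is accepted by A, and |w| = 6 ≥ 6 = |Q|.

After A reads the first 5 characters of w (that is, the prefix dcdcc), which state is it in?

p0

State sequence: p0 -d-> p4 -c-> p1 -d-> p3 -c-> p5 -c-> p0

After reading 5 characters, A is in state p0.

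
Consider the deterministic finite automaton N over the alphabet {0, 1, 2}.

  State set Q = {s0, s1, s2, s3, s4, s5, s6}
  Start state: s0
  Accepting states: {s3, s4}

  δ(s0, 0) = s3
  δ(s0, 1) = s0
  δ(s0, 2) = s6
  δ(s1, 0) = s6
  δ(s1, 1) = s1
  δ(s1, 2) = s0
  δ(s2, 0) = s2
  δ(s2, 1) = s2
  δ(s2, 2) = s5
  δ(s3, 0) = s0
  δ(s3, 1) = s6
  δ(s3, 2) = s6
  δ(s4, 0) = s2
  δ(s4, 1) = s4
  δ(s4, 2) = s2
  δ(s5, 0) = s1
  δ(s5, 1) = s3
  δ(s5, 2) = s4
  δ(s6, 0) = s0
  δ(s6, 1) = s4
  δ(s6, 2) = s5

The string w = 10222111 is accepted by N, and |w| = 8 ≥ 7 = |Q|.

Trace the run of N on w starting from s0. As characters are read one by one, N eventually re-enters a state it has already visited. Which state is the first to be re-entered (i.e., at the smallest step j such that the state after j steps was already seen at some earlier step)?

s0

State sequence: s0 -1-> s0 -0-> s3 -2-> s6 -2-> s5 -2-> s4 -1-> s4 -1-> s4 -1-> s4
First repeat at step 1: s0 was already visited.

The earliest repeat is at step j = 1: N is in s0, which it already visited at step i = 0.
The DFA has 7 states, so the proof of the pumping lemma guarantees a repeated state among the first 7+1 visited; the segment between the two visits is the pumpable y.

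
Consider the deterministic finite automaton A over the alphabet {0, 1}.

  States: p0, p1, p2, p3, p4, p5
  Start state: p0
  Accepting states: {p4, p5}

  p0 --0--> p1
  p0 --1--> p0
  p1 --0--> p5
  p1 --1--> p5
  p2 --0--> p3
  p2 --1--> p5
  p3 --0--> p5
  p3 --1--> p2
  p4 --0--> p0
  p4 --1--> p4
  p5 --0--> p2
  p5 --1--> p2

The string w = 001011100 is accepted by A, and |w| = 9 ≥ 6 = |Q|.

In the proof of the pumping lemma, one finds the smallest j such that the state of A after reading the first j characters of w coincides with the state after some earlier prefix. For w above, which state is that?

p2

State sequence: p0 -0-> p1 -0-> p5 -1-> p2 -0-> p3 -1-> p2 -1-> p5 -1-> p2 -0-> p3 -0-> p5
First repeat at step 5: p2 was already visited.

The earliest repeat is at step j = 5: A is in p2, which it already visited at step i = 3.
Since A has 6 states, any run of length ≥ 6 visits 6+1 states, so by pigeonhole some state repeats within the first 6 steps — that repeat gives the pumpable loop.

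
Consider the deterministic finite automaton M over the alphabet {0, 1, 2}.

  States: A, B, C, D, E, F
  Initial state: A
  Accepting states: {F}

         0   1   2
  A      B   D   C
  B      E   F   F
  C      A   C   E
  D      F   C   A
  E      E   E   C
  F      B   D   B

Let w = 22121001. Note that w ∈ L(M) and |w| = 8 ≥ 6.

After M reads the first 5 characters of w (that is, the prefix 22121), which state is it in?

State sequence: A -2-> C -2-> E -1-> E -2-> C -1-> C

After reading 5 characters, M is in state C.
(This kind of state-tracing is the core of the pumping-lemma construction: with 6 states, pigeonhole forces a repeat within the first 6 steps.)

C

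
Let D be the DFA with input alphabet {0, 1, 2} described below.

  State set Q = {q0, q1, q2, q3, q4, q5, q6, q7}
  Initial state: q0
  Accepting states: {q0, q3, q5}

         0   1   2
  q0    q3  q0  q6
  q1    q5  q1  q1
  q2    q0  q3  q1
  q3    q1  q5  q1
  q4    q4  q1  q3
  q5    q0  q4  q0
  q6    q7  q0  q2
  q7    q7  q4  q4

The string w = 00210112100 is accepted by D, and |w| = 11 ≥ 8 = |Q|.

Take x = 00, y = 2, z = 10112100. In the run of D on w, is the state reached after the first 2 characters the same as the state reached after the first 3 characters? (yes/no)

Run of D on the first 3 characters of w = 0 0 2:
  step 0: q0  (start)
  step 1: q3  (read 0: q0→q3)
  step 2: q1  (read 0: q3→q1)
  step 3: q1  (read 2: q1→q1)

After x (step 2): q1. After xy (step 3): q1.
They match, so y = 2 drives D around a cycle from q1 back to itself; pumping y any number of times keeps D in q1 before reading z, and xyⁱz ∈ L(D) for every i ≥ 0.

yes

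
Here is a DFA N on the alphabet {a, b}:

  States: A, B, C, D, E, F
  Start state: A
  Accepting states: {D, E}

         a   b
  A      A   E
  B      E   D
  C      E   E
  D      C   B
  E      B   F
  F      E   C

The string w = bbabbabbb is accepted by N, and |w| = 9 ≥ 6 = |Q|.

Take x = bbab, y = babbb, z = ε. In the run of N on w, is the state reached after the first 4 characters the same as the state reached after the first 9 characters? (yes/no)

Run of N on the first 9 characters of w = b b a b b a b b b:
  step 0: A  (start)
  step 1: E  (read b: A→E)
  step 2: F  (read b: E→F)
  step 3: E  (read a: F→E)
  step 4: F  (read b: E→F)
  step 5: C  (read b: F→C)
  step 6: E  (read a: C→E)
  step 7: F  (read b: E→F)
  step 8: C  (read b: F→C)
  step 9: E  (read b: C→E)

After x (step 4): F. After xy (step 9): E.
They differ (F ≠ E), so y is not a cycle from the state after x; this split is not the one the pumping-lemma construction produces, and pumping y need not keep the string in L(N).

no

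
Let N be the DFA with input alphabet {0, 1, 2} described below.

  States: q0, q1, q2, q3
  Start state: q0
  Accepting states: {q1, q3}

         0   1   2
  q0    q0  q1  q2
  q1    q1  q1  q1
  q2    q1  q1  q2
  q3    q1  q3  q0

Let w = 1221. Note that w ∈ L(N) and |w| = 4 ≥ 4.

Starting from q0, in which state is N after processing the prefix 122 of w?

q1

Run of N on the first 3 characters of w = 1 2 2:
  step 0: q0  (start)
  step 1: q1  (read 1: q0→q1)
  step 2: q1  (read 2: q1→q1)
  step 3: q1  (read 2: q1→q1)

After reading 3 characters, N is in state q1.
(This kind of state-tracing is the core of the pumping-lemma construction: with 4 states, pigeonhole forces a repeat within the first 4 steps.)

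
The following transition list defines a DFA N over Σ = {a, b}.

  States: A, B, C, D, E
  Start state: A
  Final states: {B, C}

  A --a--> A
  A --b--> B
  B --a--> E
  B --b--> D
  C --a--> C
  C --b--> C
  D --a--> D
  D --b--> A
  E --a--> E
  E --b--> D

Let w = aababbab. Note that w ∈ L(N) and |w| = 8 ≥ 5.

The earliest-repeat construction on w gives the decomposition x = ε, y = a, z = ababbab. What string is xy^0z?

ababbab

xy⁰z = xz = ε·ababbab = ababbab.
Reading y = a takes N from A back to A, so after x the machine is still in A, and z then leads to the accepting state B. Hence ababbab ∈ L(N).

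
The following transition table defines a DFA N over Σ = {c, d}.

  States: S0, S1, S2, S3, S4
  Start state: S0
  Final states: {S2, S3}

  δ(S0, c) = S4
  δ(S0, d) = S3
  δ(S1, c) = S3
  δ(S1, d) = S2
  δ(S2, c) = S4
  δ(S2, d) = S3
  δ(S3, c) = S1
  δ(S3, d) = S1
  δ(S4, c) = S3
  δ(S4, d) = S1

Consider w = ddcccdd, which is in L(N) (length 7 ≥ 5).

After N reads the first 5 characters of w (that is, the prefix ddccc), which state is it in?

State sequence: S0 -d-> S3 -d-> S1 -c-> S3 -c-> S1 -c-> S3

After reading 5 characters, N is in state S3.

S3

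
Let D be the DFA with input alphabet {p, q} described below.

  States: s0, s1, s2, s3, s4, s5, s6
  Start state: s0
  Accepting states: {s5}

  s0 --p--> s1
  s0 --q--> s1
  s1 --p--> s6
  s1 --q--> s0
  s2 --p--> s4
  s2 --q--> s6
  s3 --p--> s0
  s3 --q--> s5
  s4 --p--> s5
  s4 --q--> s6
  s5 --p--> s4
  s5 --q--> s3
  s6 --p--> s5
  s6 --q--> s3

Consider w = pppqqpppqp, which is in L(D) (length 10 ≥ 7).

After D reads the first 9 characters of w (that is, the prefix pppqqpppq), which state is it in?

State sequence: s0 -p-> s1 -p-> s6 -p-> s5 -q-> s3 -q-> s5 -p-> s4 -p-> s5 -p-> s4 -q-> s6

After reading 9 characters, D is in state s6.
(This kind of state-tracing is the core of the pumping-lemma construction: with 7 states, pigeonhole forces a repeat within the first 7 steps.)

s6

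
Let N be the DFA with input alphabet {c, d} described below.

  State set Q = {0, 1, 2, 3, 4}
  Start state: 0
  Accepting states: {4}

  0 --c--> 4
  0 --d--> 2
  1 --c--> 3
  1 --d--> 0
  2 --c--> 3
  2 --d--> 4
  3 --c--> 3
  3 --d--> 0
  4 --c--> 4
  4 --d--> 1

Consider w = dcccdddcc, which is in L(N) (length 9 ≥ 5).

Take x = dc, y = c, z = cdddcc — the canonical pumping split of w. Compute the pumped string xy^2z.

dccccdddcc

xy^2z = dc·c·c·cdddcc = dccccdddcc.
Reading y = c takes N from 3 back to 3, so after x·y·y the machine is still in 3, and z then leads to the accepting state 4. Hence dccccdddcc ∈ L(N).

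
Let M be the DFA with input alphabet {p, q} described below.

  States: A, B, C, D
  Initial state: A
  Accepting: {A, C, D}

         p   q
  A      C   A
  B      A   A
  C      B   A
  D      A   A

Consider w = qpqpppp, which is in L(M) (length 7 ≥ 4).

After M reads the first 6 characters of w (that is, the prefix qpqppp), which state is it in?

A

State sequence: A -q-> A -p-> C -q-> A -p-> C -p-> B -p-> A

After reading 6 characters, M is in state A.
(This kind of state-tracing is the core of the pumping-lemma construction: with 4 states, pigeonhole forces a repeat within the first 4 steps.)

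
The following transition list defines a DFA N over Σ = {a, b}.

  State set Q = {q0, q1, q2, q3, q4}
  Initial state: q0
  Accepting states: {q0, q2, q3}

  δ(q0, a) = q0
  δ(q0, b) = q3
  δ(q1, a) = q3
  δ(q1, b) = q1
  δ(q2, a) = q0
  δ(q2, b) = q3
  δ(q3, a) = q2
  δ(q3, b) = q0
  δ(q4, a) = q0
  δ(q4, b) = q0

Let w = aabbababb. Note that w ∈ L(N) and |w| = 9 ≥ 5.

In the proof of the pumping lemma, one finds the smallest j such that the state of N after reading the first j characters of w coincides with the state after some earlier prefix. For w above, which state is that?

q0

Run of N on w = a a b b a b a b b:
  step 0: q0  (start)
  step 1: q0  (read a: q0→q0)   ← first repeat (q0 seen earlier)
  step 2: q0  (read a: q0→q0)
  step 3: q3  (read b: q0→q3)
  step 4: q0  (read b: q3→q0)
  step 5: q0  (read a: q0→q0)
  step 6: q3  (read b: q0→q3)
  step 7: q2  (read a: q3→q2)
  step 8: q3  (read b: q2→q3)
  step 9: q0  (read b: q3→q0)

The earliest repeat is at step j = 1: N is in q0, which it already visited at step i = 0.
Pumping length from the standard proof: p = 5 (the number of states). The repeated state found above gives |xy| = j ≤ 5 and |y| = j − i ≥ 1.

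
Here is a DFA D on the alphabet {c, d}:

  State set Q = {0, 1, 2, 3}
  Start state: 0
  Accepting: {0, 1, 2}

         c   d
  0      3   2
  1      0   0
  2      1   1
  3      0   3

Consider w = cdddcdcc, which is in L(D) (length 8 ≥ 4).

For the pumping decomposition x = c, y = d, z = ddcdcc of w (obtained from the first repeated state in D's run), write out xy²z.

cddddcdcc

xy^2z = c·d·d·ddcdcc = cddddcdcc.
Reading y = d takes D from 3 back to 3, so after x·y·y the machine is still in 3, and z then leads to the accepting state 0. Hence cddddcdcc ∈ L(D).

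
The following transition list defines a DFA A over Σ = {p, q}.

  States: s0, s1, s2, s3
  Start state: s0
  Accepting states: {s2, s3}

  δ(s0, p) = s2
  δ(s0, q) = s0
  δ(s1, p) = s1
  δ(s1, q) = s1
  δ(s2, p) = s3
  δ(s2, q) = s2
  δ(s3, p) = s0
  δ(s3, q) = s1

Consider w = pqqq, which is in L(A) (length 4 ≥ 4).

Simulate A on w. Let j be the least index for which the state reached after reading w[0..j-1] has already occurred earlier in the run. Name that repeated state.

State sequence: s0 -p-> s2 -q-> s2 -q-> s2 -q-> s2
First repeat at step 2: s2 was already visited.

The earliest repeat is at step j = 2: A is in s2, which it already visited at step i = 1.

s2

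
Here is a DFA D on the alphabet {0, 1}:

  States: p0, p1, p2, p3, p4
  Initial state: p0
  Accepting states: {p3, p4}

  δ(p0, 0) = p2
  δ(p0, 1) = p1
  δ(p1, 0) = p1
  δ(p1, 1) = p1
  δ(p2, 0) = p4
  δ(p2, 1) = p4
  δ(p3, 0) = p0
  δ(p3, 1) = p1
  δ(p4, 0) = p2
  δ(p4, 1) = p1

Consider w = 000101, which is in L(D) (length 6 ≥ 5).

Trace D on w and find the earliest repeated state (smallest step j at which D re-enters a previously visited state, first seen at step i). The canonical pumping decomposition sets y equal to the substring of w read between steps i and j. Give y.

00

Run of D on w = 0 0 0 1 0 1:
  step 0: p0  (start)
  step 1: p2  (read 0: p0→p2)
  step 2: p4  (read 0: p2→p4)
  step 3: p2  (read 0: p4→p2)   ← first repeat (p2 seen earlier)
  step 4: p4  (read 1: p2→p4)
  step 5: p2  (read 0: p4→p2)
  step 6: p4  (read 1: p2→p4)

So i = 1, j = 3, giving x = w[0:1] = 0, y = w[1:3] = 00, z = w[3:6] = 101.
Check: |xy| = 3 ≤ 5 and |y| = 2 ≥ 1. Reading y takes D from p2 back to p2, so every xyⁱz is accepted.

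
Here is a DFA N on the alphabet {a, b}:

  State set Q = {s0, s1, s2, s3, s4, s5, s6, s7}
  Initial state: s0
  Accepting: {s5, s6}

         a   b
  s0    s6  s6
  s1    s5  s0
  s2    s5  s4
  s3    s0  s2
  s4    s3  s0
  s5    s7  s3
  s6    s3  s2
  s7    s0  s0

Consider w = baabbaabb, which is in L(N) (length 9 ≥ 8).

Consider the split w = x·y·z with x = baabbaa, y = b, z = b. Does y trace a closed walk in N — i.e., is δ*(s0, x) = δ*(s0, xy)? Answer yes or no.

no

State sequence: s0 -b-> s6 -a-> s3 -a-> s0 -b-> s6 -b-> s2 -a-> s5 -a-> s7 -b-> s0

After x (step 7): s7. After xy (step 8): s0.
They differ (s7 ≠ s0), so y is not a cycle from the state after x; this split is not the one the pumping-lemma construction produces, and pumping y need not keep the string in L(N).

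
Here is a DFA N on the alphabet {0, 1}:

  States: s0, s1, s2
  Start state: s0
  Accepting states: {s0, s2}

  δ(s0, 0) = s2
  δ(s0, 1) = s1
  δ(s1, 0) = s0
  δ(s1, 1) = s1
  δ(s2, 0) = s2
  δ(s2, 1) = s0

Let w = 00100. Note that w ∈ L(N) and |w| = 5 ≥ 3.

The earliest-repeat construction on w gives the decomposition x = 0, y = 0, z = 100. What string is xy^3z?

xy^3z = 0·0·0·0·100 = 0000100.
Reading y = 0 takes N from s2 back to s2, so after x·y·y·y the machine is still in s2, and z then leads to the accepting state s2. Hence 0000100 ∈ L(N).

0000100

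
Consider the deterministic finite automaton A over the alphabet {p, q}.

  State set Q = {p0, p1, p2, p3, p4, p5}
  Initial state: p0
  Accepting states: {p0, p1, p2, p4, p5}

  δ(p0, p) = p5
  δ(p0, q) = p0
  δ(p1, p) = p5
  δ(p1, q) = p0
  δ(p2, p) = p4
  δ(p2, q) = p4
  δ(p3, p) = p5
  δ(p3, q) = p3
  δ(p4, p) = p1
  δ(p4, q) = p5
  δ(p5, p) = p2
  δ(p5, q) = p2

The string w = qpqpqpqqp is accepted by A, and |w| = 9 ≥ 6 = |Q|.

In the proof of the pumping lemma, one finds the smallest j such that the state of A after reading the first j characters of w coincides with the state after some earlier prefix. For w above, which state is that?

p0

State sequence: p0 -q-> p0 -p-> p5 -q-> p2 -p-> p4 -q-> p5 -p-> p2 -q-> p4 -q-> p5 -p-> p2
First repeat at step 1: p0 was already visited.

The earliest repeat is at step j = 1: A is in p0, which it already visited at step i = 0.
With |Q| = 6, pigeonhole forces a state repeat no later than step 6; the substring read between the first and second visits to that state can be pumped.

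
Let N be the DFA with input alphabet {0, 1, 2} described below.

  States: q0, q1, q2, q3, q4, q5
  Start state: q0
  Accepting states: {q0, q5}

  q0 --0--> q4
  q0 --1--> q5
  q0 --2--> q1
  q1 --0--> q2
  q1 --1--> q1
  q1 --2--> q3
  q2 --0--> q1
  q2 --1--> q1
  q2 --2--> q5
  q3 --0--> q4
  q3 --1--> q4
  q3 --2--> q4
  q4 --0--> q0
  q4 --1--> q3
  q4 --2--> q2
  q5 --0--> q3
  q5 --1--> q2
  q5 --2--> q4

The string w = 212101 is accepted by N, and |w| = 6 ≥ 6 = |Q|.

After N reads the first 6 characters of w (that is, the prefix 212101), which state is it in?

Run of N on the first 6 characters of w = 2 1 2 1 0 1:
  step 0: q0  (start)
  step 1: q1  (read 2: q0→q1)
  step 2: q1  (read 1: q1→q1)
  step 3: q3  (read 2: q1→q3)
  step 4: q4  (read 1: q3→q4)
  step 5: q0  (read 0: q4→q0)
  step 6: q5  (read 1: q0→q5)

After reading 6 characters, N is in state q5.

q5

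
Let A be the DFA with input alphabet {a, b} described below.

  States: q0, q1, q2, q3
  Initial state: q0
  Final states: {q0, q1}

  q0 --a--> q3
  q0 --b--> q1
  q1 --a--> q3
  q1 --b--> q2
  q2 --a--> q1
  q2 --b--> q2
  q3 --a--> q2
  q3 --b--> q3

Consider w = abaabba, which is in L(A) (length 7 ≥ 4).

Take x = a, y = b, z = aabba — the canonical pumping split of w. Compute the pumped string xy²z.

xy^2z = a·b·b·aabba = abbaabba.
Reading y = b takes A from q3 back to q3, so after x·y·y the machine is still in q3, and z then leads to the accepting state q1. Hence abbaabba ∈ L(A).

abbaabba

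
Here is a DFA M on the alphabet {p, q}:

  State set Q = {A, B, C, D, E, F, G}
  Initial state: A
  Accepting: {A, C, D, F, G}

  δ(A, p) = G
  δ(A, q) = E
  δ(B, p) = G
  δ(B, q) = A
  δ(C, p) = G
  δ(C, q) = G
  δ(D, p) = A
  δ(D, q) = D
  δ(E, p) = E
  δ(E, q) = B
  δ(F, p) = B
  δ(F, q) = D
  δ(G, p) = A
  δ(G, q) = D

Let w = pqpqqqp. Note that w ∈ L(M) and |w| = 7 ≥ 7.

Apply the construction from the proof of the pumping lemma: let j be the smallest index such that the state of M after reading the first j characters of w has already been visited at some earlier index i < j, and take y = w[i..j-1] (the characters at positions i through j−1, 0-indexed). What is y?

State sequence: A -p-> G -q-> D -p-> A -q-> E -q-> B -q-> A -p-> G
First repeat at step 3: A was already visited.

So i = 0, j = 3, giving x = w[0:0] = ε, y = w[0:3] = pqp, z = w[3:7] = qqqp.
Check: |xy| = 3 ≤ 7 and |y| = 3 ≥ 1. Reading y takes M from A back to A, so every xyⁱz is accepted.

pqp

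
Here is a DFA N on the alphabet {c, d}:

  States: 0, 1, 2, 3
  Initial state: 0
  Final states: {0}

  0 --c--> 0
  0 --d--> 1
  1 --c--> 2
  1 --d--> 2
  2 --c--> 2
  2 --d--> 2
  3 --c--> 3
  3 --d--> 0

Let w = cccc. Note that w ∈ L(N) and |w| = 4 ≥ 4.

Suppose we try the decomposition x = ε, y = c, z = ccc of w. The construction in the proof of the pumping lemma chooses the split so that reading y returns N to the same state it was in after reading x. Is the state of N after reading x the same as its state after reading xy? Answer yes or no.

State sequence: 0 -c-> 0

After x (step 0): 0. After xy (step 1): 0.
They match, so y = c drives N around a cycle from 0 back to itself; pumping y any number of times keeps N in 0 before reading z, and xyⁱz ∈ L(N) for every i ≥ 0.

yes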